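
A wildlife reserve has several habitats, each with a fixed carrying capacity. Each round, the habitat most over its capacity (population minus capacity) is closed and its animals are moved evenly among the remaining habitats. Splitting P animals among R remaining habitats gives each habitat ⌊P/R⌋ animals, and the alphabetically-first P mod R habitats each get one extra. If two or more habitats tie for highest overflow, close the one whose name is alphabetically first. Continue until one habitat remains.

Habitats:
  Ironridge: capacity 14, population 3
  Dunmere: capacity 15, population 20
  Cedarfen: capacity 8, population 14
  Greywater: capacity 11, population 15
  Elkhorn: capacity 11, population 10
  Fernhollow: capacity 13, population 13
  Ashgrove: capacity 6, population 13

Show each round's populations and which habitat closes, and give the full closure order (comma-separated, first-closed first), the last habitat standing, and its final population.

Round 1: Ashgrove=13 Cedarfen=14 Dunmere=20 Elkhorn=10 Fernhollow=13 Greywater=15 Ironridge=3 → close Ashgrove (overflow 7)
  13÷6 = 2 each, +1 to first 1
Round 2: Cedarfen=17 Dunmere=22 Elkhorn=12 Fernhollow=15 Greywater=17 Ironridge=5 → close Cedarfen (overflow 9)
  17÷5 = 3 each, +1 to first 2
Round 3: Dunmere=26 Elkhorn=16 Fernhollow=18 Greywater=20 Ironridge=8 → close Dunmere (overflow 11)
  26÷4 = 6 each, +1 to first 2
Round 4: Elkhorn=23 Fernhollow=25 Greywater=26 Ironridge=14 → close Greywater (overflow 15)
  26÷3 = 8 each, +1 to first 2
Round 5: Elkhorn=32 Fernhollow=34 Ironridge=22 → close Elkhorn (overflow 21)
  32÷2 = 16 each, +1 to first 0
Round 6: Fernhollow=50 Ironridge=38 → close Fernhollow (overflow 37)
  50÷1 = 50 each, +1 to first 0

Closure order: Ashgrove, Cedarfen, Dunmere, Greywater, Elkhorn, Fernhollow
Last habitat: Ironridge with 88 animals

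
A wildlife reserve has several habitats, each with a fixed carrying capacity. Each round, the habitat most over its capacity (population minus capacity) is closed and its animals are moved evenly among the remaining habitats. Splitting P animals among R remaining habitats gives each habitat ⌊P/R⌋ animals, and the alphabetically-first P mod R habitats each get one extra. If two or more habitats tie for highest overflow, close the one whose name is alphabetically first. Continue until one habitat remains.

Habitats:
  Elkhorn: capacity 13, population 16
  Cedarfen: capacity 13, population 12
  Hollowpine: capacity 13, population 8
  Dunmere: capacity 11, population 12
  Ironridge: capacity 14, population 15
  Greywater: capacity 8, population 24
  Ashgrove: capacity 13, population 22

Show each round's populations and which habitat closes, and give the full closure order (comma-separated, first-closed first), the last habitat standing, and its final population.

Closure order: Greywater, Ashgrove, Elkhorn, Cedarfen, Dunmere, Ironridge
Last habitat: Hollowpine with 109 animals

Round 1: Ashgrove=22 Cedarfen=12 Dunmere=12 Elkhorn=16 Greywater=24 Hollowpine=8 Ironridge=15 → close Greywater (overflow 16)
  24÷6 = 4 each, +1 to first 0
Round 2: Ashgrove=26 Cedarfen=16 Dunmere=16 Elkhorn=20 Hollowpine=12 Ironridge=19 → close Ashgrove (overflow 13)
  26÷5 = 5 each, +1 to first 1
Round 3: Cedarfen=22 Dunmere=21 Elkhorn=25 Hollowpine=17 Ironridge=24 → close Elkhorn (overflow 12)
  25÷4 = 6 each, +1 to first 1
Round 4: Cedarfen=29 Dunmere=27 Hollowpine=23 Ironridge=30 → close Cedarfen (overflow 16)
  29÷3 = 9 each, +1 to first 2
Round 5: Dunmere=37 Hollowpine=33 Ironridge=39 → close Dunmere (overflow 26)
  37÷2 = 18 each, +1 to first 1
Round 6: Hollowpine=52 Ironridge=57 → close Ironridge (overflow 43)
  57÷1 = 57 each, +1 to first 0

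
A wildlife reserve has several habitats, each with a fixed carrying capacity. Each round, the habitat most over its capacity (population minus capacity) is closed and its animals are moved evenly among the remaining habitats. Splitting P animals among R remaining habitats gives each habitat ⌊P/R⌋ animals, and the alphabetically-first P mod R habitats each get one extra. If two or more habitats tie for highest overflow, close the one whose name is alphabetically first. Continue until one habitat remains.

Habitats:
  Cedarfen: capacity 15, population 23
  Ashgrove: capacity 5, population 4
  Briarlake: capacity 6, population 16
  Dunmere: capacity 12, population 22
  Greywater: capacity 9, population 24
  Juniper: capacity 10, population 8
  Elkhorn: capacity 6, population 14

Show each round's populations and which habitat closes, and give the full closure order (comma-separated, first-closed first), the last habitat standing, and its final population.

Closure order: Greywater, Briarlake, Dunmere, Cedarfen, Elkhorn, Ashgrove
Last habitat: Juniper with 111 animals

Round 1: Ashgrove=4 Briarlake=16 Cedarfen=23 Dunmere=22 Elkhorn=14 Greywater=24 Juniper=8 → close Greywater (overflow 15)
  24÷6 = 4 each, +1 to first 0
Round 2: Ashgrove=8 Briarlake=20 Cedarfen=27 Dunmere=26 Elkhorn=18 Juniper=12 → close Briarlake (overflow 14)
  20÷5 = 4 each, +1 to first 0
Round 3: Ashgrove=12 Cedarfen=31 Dunmere=30 Elkhorn=22 Juniper=16 → close Dunmere (overflow 18)
  30÷4 = 7 each, +1 to first 2
Round 4: Ashgrove=20 Cedarfen=39 Elkhorn=29 Juniper=23 → close Cedarfen (overflow 24)
  39÷3 = 13 each, +1 to first 0
Round 5: Ashgrove=33 Elkhorn=42 Juniper=36 → close Elkhorn (overflow 36)
  42÷2 = 21 each, +1 to first 0
Round 6: Ashgrove=54 Juniper=57 → close Ashgrove (overflow 49)
  54÷1 = 54 each, +1 to first 0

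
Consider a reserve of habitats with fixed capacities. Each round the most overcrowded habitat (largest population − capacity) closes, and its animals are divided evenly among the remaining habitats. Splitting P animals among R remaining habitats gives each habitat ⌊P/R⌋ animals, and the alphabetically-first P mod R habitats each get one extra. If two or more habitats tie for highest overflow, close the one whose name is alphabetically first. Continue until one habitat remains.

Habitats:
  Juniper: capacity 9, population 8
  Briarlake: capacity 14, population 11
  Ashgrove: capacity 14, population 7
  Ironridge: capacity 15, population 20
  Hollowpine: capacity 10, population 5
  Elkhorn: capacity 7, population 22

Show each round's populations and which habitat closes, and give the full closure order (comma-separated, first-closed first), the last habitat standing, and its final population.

Closure order: Elkhorn, Ironridge, Juniper, Briarlake, Hollowpine
Last habitat: Ashgrove with 73 animals

Round 1: Ashgrove=7 Briarlake=11 Elkhorn=22 Hollowpine=5 Ironridge=20 Juniper=8 → close Elkhorn (overflow 15)
  22÷5 = 4 each, +1 to first 2
Round 2: Ashgrove=12 Briarlake=16 Hollowpine=9 Ironridge=24 Juniper=12 → close Ironridge (overflow 9)
  24÷4 = 6 each, +1 to first 0
Round 3: Ashgrove=18 Briarlake=22 Hollowpine=15 Juniper=18 → close Juniper (overflow 9)
  18÷3 = 6 each, +1 to first 0
Round 4: Ashgrove=24 Briarlake=28 Hollowpine=21 → close Briarlake (overflow 14)
  28÷2 = 14 each, +1 to first 0
Round 5: Ashgrove=38 Hollowpine=35 → close Hollowpine (overflow 25)
  35÷1 = 35 each, +1 to first 0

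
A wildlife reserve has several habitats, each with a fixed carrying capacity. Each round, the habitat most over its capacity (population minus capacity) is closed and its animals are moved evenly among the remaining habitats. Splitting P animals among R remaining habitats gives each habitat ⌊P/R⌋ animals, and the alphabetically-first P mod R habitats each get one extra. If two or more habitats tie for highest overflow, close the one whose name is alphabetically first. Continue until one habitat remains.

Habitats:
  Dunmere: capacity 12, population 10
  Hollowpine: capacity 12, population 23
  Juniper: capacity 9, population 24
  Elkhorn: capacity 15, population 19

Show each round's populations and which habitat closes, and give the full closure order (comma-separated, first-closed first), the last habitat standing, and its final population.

Closure order: Juniper, Hollowpine, Elkhorn
Last habitat: Dunmere with 76 animals

Round 1: Dunmere=10 Elkhorn=19 Hollowpine=23 Juniper=24 → close Juniper (overflow 15)
  24÷3 = 8 each, +1 to first 0
Round 2: Dunmere=18 Elkhorn=27 Hollowpine=31 → close Hollowpine (overflow 19)
  31÷2 = 15 each, +1 to first 1
Round 3: Dunmere=34 Elkhorn=42 → close Elkhorn (overflow 27)
  42÷1 = 42 each, +1 to first 0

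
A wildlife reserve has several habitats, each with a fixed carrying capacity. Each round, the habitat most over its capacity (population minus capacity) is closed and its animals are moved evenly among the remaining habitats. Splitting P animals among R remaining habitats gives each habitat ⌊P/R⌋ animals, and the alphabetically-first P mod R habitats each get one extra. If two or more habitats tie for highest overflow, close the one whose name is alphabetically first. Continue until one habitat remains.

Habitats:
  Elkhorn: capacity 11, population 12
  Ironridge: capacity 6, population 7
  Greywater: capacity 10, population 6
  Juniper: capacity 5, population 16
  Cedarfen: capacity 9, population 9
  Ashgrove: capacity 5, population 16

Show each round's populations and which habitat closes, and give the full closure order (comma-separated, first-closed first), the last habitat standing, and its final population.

Round 1: Ashgrove=16 Cedarfen=9 Elkhorn=12 Greywater=6 Ironridge=7 Juniper=16 → close Ashgrove (overflow 11)
  16÷5 = 3 each, +1 to first 1
Round 2: Cedarfen=13 Elkhorn=15 Greywater=9 Ironridge=10 Juniper=19 → close Juniper (overflow 14)
  19÷4 = 4 each, +1 to first 3
Round 3: Cedarfen=18 Elkhorn=20 Greywater=14 Ironridge=14 → close Cedarfen (overflow 9)
  18÷3 = 6 each, +1 to first 0
Round 4: Elkhorn=26 Greywater=20 Ironridge=20 → close Elkhorn (overflow 15)
  26÷2 = 13 each, +1 to first 0
Round 5: Greywater=33 Ironridge=33 → close Ironridge (overflow 27)
  33÷1 = 33 each, +1 to first 0

Closure order: Ashgrove, Juniper, Cedarfen, Elkhorn, Ironridge
Last habitat: Greywater with 66 animals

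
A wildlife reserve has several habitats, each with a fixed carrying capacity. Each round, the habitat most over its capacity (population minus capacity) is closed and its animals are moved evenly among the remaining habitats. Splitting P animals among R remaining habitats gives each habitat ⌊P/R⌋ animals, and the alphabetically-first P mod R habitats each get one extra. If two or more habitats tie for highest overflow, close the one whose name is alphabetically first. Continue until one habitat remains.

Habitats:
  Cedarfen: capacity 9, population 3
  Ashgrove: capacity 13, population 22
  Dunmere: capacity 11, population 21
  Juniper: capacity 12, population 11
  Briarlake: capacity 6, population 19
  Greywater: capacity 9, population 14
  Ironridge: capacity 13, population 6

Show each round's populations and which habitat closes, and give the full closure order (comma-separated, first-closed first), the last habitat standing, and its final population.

Round 1: Ashgrove=22 Briarlake=19 Cedarfen=3 Dunmere=21 Greywater=14 Ironridge=6 Juniper=11 → close Briarlake (overflow 13)
  19÷6 = 3 each, +1 to first 1
Round 2: Ashgrove=26 Cedarfen=6 Dunmere=24 Greywater=17 Ironridge=9 Juniper=14 → close Ashgrove (overflow 13)
  26÷5 = 5 each, +1 to first 1
Round 3: Cedarfen=12 Dunmere=29 Greywater=22 Ironridge=14 Juniper=19 → close Dunmere (overflow 18)
  29÷4 = 7 each, +1 to first 1
Round 4: Cedarfen=20 Greywater=29 Ironridge=21 Juniper=26 → close Greywater (overflow 20)
  29÷3 = 9 each, +1 to first 2
Round 5: Cedarfen=30 Ironridge=31 Juniper=35 → close Juniper (overflow 23)
  35÷2 = 17 each, +1 to first 1
Round 6: Cedarfen=48 Ironridge=48 → close Cedarfen (overflow 39)
  48÷1 = 48 each, +1 to first 0

Closure order: Briarlake, Ashgrove, Dunmere, Greywater, Juniper, Cedarfen
Last habitat: Ironridge with 96 animals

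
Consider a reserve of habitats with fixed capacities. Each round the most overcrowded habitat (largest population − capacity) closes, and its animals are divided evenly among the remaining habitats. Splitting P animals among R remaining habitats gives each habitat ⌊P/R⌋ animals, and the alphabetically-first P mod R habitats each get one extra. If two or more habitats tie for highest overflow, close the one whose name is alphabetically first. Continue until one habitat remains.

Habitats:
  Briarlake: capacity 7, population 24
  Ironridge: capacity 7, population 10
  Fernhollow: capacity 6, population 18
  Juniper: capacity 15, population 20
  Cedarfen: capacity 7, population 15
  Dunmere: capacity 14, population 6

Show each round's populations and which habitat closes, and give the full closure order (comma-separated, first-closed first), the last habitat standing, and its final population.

Round 1: Briarlake=24 Cedarfen=15 Dunmere=6 Fernhollow=18 Ironridge=10 Juniper=20 → close Briarlake (overflow 17)
  24÷5 = 4 each, +1 to first 4
Round 2: Cedarfen=20 Dunmere=11 Fernhollow=23 Ironridge=15 Juniper=24 → close Fernhollow (overflow 17)
  23÷4 = 5 each, +1 to first 3
Round 3: Cedarfen=26 Dunmere=17 Ironridge=21 Juniper=29 → close Cedarfen (overflow 19)
  26÷3 = 8 each, +1 to first 2
Round 4: Dunmere=26 Ironridge=30 Juniper=37 → close Ironridge (overflow 23)
  30÷2 = 15 each, +1 to first 0
Round 5: Dunmere=41 Juniper=52 → close Juniper (overflow 37)
  52÷1 = 52 each, +1 to first 0

Closure order: Briarlake, Fernhollow, Cedarfen, Ironridge, Juniper
Last habitat: Dunmere with 93 animals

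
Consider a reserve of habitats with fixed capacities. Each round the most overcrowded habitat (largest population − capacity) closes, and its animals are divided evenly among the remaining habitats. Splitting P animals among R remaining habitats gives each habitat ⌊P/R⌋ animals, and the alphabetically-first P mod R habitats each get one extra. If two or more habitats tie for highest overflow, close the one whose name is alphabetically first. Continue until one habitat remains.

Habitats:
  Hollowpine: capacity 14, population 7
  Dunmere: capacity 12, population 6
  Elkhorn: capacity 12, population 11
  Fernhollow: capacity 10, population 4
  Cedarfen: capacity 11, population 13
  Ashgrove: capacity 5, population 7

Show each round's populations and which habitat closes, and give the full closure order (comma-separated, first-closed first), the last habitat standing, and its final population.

Closure order: Ashgrove, Cedarfen, Elkhorn, Dunmere, Fernhollow
Last habitat: Hollowpine with 48 animals

Round 1: Ashgrove=7 Cedarfen=13 Dunmere=6 Elkhorn=11 Fernhollow=4 Hollowpine=7 → close Ashgrove (overflow 2)
  7÷5 = 1 each, +1 to first 2
Round 2: Cedarfen=15 Dunmere=8 Elkhorn=12 Fernhollow=5 Hollowpine=8 → close Cedarfen (overflow 4)
  15÷4 = 3 each, +1 to first 3
Round 3: Dunmere=12 Elkhorn=16 Fernhollow=9 Hollowpine=11 → close Elkhorn (overflow 4)
  16÷3 = 5 each, +1 to first 1
Round 4: Dunmere=18 Fernhollow=14 Hollowpine=16 → close Dunmere (overflow 6)
  18÷2 = 9 each, +1 to first 0
Round 5: Fernhollow=23 Hollowpine=25 → close Fernhollow (overflow 13)
  23÷1 = 23 each, +1 to first 0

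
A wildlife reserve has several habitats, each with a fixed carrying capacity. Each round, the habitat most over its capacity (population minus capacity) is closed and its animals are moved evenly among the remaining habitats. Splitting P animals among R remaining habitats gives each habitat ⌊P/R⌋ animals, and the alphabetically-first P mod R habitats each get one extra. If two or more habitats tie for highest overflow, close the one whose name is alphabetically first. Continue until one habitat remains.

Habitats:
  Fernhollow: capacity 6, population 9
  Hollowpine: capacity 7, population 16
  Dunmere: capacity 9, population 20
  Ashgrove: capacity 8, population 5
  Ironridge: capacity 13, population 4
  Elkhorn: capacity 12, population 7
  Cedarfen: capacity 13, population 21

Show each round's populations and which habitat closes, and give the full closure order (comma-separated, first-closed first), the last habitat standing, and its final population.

Round 1: Ashgrove=5 Cedarfen=21 Dunmere=20 Elkhorn=7 Fernhollow=9 Hollowpine=16 Ironridge=4 → close Dunmere (overflow 11)
  20÷6 = 3 each, +1 to first 2
Round 2: Ashgrove=9 Cedarfen=25 Elkhorn=10 Fernhollow=12 Hollowpine=19 Ironridge=7 → close Cedarfen (overflow 12)
  25÷5 = 5 each, +1 to first 0
Round 3: Ashgrove=14 Elkhorn=15 Fernhollow=17 Hollowpine=24 Ironridge=12 → close Hollowpine (overflow 17)
  24÷4 = 6 each, +1 to first 0
Round 4: Ashgrove=20 Elkhorn=21 Fernhollow=23 Ironridge=18 → close Fernhollow (overflow 17)
  23÷3 = 7 each, +1 to first 2
Round 5: Ashgrove=28 Elkhorn=29 Ironridge=25 → close Ashgrove (overflow 20)
  28÷2 = 14 each, +1 to first 0
Round 6: Elkhorn=43 Ironridge=39 → close Elkhorn (overflow 31)
  43÷1 = 43 each, +1 to first 0

Closure order: Dunmere, Cedarfen, Hollowpine, Fernhollow, Ashgrove, Elkhorn
Last habitat: Ironridge with 82 animals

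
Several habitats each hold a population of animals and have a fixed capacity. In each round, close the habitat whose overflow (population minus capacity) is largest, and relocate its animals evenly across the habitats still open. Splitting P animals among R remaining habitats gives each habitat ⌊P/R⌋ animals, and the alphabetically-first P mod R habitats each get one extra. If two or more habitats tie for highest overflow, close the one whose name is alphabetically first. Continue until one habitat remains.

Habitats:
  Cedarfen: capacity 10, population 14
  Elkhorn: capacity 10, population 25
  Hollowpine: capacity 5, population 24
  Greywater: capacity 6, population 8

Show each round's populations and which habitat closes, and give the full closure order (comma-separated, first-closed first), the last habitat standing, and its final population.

Closure order: Hollowpine, Elkhorn, Cedarfen
Last habitat: Greywater with 71 animals

Round 1: Cedarfen=14 Elkhorn=25 Greywater=8 Hollowpine=24 → close Hollowpine (overflow 19)
  24÷3 = 8 each, +1 to first 0
Round 2: Cedarfen=22 Elkhorn=33 Greywater=16 → close Elkhorn (overflow 23)
  33÷2 = 16 each, +1 to first 1
Round 3: Cedarfen=39 Greywater=32 → close Cedarfen (overflow 29)
  39÷1 = 39 each, +1 to first 0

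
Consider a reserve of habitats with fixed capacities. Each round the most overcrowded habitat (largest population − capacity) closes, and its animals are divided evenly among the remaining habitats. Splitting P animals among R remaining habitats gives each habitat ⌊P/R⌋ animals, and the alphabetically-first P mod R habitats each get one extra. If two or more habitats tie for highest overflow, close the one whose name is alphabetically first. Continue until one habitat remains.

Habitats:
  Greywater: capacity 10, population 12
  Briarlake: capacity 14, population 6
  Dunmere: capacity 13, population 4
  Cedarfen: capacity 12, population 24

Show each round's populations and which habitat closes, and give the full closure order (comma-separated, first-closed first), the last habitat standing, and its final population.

Round 1: Briarlake=6 Cedarfen=24 Dunmere=4 Greywater=12 → close Cedarfen (overflow 12)
  24÷3 = 8 each, +1 to first 0
Round 2: Briarlake=14 Dunmere=12 Greywater=20 → close Greywater (overflow 10)
  20÷2 = 10 each, +1 to first 0
Round 3: Briarlake=24 Dunmere=22 → close Briarlake (overflow 10)
  24÷1 = 24 each, +1 to first 0

Closure order: Cedarfen, Greywater, Briarlake
Last habitat: Dunmere with 46 animals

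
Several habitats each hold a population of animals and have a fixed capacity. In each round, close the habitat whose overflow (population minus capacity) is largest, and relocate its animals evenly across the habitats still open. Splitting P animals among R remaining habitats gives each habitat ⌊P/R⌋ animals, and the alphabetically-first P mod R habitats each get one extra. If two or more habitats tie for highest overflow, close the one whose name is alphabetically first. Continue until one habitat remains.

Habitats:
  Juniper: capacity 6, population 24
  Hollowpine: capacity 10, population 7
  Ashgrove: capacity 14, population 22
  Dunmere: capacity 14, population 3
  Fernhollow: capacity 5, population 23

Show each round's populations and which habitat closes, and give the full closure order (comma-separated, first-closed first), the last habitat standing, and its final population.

Round 1: Ashgrove=22 Dunmere=3 Fernhollow=23 Hollowpine=7 Juniper=24 → close Fernhollow (overflow 18)
  23÷4 = 5 each, +1 to first 3
Round 2: Ashgrove=28 Dunmere=9 Hollowpine=13 Juniper=29 → close Juniper (overflow 23)
  29÷3 = 9 each, +1 to first 2
Round 3: Ashgrove=38 Dunmere=19 Hollowpine=22 → close Ashgrove (overflow 24)
  38÷2 = 19 each, +1 to first 0
Round 4: Dunmere=38 Hollowpine=41 → close Hollowpine (overflow 31)
  41÷1 = 41 each, +1 to first 0

Closure order: Fernhollow, Juniper, Ashgrove, Hollowpine
Last habitat: Dunmere with 79 animals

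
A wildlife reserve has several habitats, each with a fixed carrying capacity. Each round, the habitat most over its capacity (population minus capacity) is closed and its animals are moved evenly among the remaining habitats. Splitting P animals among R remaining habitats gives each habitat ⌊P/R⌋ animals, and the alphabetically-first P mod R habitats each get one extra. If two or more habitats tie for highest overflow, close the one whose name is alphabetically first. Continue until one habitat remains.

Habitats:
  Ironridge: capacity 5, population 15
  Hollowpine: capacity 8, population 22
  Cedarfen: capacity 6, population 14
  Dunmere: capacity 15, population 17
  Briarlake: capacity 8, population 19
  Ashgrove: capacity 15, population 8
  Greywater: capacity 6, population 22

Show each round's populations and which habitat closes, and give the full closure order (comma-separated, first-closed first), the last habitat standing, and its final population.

Round 1: Ashgrove=8 Briarlake=19 Cedarfen=14 Dunmere=17 Greywater=22 Hollowpine=22 Ironridge=15 → close Greywater (overflow 16)
  22÷6 = 3 each, +1 to first 4
Round 2: Ashgrove=12 Briarlake=23 Cedarfen=18 Dunmere=21 Hollowpine=25 Ironridge=18 → close Hollowpine (overflow 17)
  25÷5 = 5 each, +1 to first 0
Round 3: Ashgrove=17 Briarlake=28 Cedarfen=23 Dunmere=26 Ironridge=23 → close Briarlake (overflow 20)
  28÷4 = 7 each, +1 to first 0
Round 4: Ashgrove=24 Cedarfen=30 Dunmere=33 Ironridge=30 → close Ironridge (overflow 25)
  30÷3 = 10 each, +1 to first 0
Round 5: Ashgrove=34 Cedarfen=40 Dunmere=43 → close Cedarfen (overflow 34)
  40÷2 = 20 each, +1 to first 0
Round 6: Ashgrove=54 Dunmere=63 → close Dunmere (overflow 48)
  63÷1 = 63 each, +1 to first 0

Closure order: Greywater, Hollowpine, Briarlake, Ironridge, Cedarfen, Dunmere
Last habitat: Ashgrove with 117 animals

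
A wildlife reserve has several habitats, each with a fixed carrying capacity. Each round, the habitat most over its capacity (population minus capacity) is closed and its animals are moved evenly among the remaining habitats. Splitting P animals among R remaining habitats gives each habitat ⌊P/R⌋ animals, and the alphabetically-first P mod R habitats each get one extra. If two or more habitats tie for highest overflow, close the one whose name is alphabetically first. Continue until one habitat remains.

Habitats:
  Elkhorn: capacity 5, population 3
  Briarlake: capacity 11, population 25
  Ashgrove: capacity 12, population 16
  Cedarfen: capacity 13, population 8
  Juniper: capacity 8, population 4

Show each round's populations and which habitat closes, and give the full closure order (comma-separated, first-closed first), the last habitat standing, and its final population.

Round 1: Ashgrove=16 Briarlake=25 Cedarfen=8 Elkhorn=3 Juniper=4 → close Briarlake (overflow 14)
  25÷4 = 6 each, +1 to first 1
Round 2: Ashgrove=23 Cedarfen=14 Elkhorn=9 Juniper=10 → close Ashgrove (overflow 11)
  23÷3 = 7 each, +1 to first 2
Round 3: Cedarfen=22 Elkhorn=17 Juniper=17 → close Elkhorn (overflow 12)
  17÷2 = 8 each, +1 to first 1
Round 4: Cedarfen=31 Juniper=25 → close Cedarfen (overflow 18)
  31÷1 = 31 each, +1 to first 0

Closure order: Briarlake, Ashgrove, Elkhorn, Cedarfen
Last habitat: Juniper with 56 animals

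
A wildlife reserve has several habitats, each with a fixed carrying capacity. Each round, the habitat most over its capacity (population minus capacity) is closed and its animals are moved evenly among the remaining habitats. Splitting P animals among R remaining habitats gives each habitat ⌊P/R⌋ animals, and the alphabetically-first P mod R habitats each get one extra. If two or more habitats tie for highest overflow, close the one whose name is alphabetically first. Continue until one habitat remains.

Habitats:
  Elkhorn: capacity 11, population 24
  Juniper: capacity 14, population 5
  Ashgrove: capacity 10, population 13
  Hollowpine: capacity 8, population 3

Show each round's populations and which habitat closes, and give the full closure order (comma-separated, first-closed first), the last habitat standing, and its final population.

Closure order: Elkhorn, Ashgrove, Hollowpine
Last habitat: Juniper with 45 animals

Round 1: Ashgrove=13 Elkhorn=24 Hollowpine=3 Juniper=5 → close Elkhorn (overflow 13)
  24÷3 = 8 each, +1 to first 0
Round 2: Ashgrove=21 Hollowpine=11 Juniper=13 → close Ashgrove (overflow 11)
  21÷2 = 10 each, +1 to first 1
Round 3: Hollowpine=22 Juniper=23 → close Hollowpine (overflow 14)
  22÷1 = 22 each, +1 to first 0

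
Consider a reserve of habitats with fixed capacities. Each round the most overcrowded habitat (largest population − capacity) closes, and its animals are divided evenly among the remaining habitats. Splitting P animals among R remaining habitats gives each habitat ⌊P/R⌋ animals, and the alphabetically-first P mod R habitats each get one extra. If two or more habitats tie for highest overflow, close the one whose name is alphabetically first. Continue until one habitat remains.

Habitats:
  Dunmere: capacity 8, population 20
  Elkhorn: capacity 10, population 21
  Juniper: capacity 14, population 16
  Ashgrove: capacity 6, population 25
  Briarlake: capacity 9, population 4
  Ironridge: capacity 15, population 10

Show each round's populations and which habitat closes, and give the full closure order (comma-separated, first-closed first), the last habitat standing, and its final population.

Closure order: Ashgrove, Dunmere, Elkhorn, Juniper, Briarlake
Last habitat: Ironridge with 96 animals

Round 1: Ashgrove=25 Briarlake=4 Dunmere=20 Elkhorn=21 Ironridge=10 Juniper=16 → close Ashgrove (overflow 19)
  25÷5 = 5 each, +1 to first 0
Round 2: Briarlake=9 Dunmere=25 Elkhorn=26 Ironridge=15 Juniper=21 → close Dunmere (overflow 17)
  25÷4 = 6 each, +1 to first 1
Round 3: Briarlake=16 Elkhorn=32 Ironridge=21 Juniper=27 → close Elkhorn (overflow 22)
  32÷3 = 10 each, +1 to first 2
Round 4: Briarlake=27 Ironridge=32 Juniper=37 → close Juniper (overflow 23)
  37÷2 = 18 each, +1 to first 1
Round 5: Briarlake=46 Ironridge=50 → close Briarlake (overflow 37)
  46÷1 = 46 each, +1 to first 0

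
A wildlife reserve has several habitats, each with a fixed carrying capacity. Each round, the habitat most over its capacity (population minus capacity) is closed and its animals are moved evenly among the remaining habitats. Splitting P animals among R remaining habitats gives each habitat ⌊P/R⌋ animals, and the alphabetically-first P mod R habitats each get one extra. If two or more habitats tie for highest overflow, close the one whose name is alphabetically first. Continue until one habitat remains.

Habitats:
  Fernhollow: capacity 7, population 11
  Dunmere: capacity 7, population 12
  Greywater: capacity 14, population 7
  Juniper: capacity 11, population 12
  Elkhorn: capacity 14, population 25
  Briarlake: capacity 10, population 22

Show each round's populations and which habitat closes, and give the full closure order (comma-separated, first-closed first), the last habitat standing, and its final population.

Round 1: Briarlake=22 Dunmere=12 Elkhorn=25 Fernhollow=11 Greywater=7 Juniper=12 → close Briarlake (overflow 12)
  22÷5 = 4 each, +1 to first 2
Round 2: Dunmere=17 Elkhorn=30 Fernhollow=15 Greywater=11 Juniper=16 → close Elkhorn (overflow 16)
  30÷4 = 7 each, +1 to first 2
Round 3: Dunmere=25 Fernhollow=23 Greywater=18 Juniper=23 → close Dunmere (overflow 18)
  25÷3 = 8 each, +1 to first 1
Round 4: Fernhollow=32 Greywater=26 Juniper=31 → close Fernhollow (overflow 25)
  32÷2 = 16 each, +1 to first 0
Round 5: Greywater=42 Juniper=47 → close Juniper (overflow 36)
  47÷1 = 47 each, +1 to first 0

Closure order: Briarlake, Elkhorn, Dunmere, Fernhollow, Juniper
Last habitat: Greywater with 89 animals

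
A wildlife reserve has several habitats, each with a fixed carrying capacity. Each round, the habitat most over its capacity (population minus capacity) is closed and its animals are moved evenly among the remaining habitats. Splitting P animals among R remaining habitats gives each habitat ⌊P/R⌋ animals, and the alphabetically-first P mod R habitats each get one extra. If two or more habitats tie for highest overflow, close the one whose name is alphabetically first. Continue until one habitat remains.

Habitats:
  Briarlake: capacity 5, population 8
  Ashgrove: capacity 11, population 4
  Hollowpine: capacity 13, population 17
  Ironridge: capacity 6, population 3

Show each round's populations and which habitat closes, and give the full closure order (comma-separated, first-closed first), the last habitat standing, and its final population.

Closure order: Hollowpine, Briarlake, Ironridge
Last habitat: Ashgrove with 32 animals

Round 1: Ashgrove=4 Briarlake=8 Hollowpine=17 Ironridge=3 → close Hollowpine (overflow 4)
  17÷3 = 5 each, +1 to first 2
Round 2: Ashgrove=10 Briarlake=14 Ironridge=8 → close Briarlake (overflow 9)
  14÷2 = 7 each, +1 to first 0
Round 3: Ashgrove=17 Ironridge=15 → close Ironridge (overflow 9)
  15÷1 = 15 each, +1 to first 0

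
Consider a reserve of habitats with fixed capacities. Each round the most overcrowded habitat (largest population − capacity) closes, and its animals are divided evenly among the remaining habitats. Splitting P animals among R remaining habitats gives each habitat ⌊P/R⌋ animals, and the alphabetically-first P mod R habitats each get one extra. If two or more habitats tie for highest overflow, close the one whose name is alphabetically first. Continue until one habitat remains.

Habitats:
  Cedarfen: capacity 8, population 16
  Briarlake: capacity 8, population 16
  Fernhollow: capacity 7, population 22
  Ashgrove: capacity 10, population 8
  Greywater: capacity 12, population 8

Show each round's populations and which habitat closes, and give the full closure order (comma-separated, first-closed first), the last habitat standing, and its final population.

Closure order: Fernhollow, Briarlake, Cedarfen, Ashgrove
Last habitat: Greywater with 70 animals

Round 1: Ashgrove=8 Briarlake=16 Cedarfen=16 Fernhollow=22 Greywater=8 → close Fernhollow (overflow 15)
  22÷4 = 5 each, +1 to first 2
Round 2: Ashgrove=14 Briarlake=22 Cedarfen=21 Greywater=13 → close Briarlake (overflow 14)
  22÷3 = 7 each, +1 to first 1
Round 3: Ashgrove=22 Cedarfen=28 Greywater=20 → close Cedarfen (overflow 20)
  28÷2 = 14 each, +1 to first 0
Round 4: Ashgrove=36 Greywater=34 → close Ashgrove (overflow 26)
  36÷1 = 36 each, +1 to first 0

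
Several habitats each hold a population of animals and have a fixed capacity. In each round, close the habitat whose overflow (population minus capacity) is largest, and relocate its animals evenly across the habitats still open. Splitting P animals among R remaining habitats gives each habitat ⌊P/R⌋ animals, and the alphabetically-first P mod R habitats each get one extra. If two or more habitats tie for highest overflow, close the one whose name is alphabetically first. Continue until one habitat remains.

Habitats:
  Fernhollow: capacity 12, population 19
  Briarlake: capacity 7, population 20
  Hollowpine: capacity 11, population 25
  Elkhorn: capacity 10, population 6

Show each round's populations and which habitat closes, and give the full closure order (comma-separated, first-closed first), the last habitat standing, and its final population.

Closure order: Hollowpine, Briarlake, Fernhollow
Last habitat: Elkhorn with 70 animals

Round 1: Briarlake=20 Elkhorn=6 Fernhollow=19 Hollowpine=25 → close Hollowpine (overflow 14)
  25÷3 = 8 each, +1 to first 1
Round 2: Briarlake=29 Elkhorn=14 Fernhollow=27 → close Briarlake (overflow 22)
  29÷2 = 14 each, +1 to first 1
Round 3: Elkhorn=29 Fernhollow=41 → close Fernhollow (overflow 29)
  41÷1 = 41 each, +1 to first 0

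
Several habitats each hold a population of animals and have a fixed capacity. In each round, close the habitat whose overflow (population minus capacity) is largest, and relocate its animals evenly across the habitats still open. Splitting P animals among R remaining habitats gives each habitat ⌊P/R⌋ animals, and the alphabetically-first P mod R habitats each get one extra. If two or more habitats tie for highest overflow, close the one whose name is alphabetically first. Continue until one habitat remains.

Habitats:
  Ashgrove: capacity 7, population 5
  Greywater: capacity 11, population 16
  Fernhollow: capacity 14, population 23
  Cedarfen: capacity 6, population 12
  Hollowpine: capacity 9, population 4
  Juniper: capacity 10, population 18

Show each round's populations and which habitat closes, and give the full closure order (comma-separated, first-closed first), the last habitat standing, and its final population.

Round 1: Ashgrove=5 Cedarfen=12 Fernhollow=23 Greywater=16 Hollowpine=4 Juniper=18 → close Fernhollow (overflow 9)
  23÷5 = 4 each, +1 to first 3
Round 2: Ashgrove=10 Cedarfen=17 Greywater=21 Hollowpine=8 Juniper=22 → close Juniper (overflow 12)
  22÷4 = 5 each, +1 to first 2
Round 3: Ashgrove=16 Cedarfen=23 Greywater=26 Hollowpine=13 → close Cedarfen (overflow 17)
  23÷3 = 7 each, +1 to first 2
Round 4: Ashgrove=24 Greywater=34 Hollowpine=20 → close Greywater (overflow 23)
  34÷2 = 17 each, +1 to first 0
Round 5: Ashgrove=41 Hollowpine=37 → close Ashgrove (overflow 34)
  41÷1 = 41 each, +1 to first 0

Closure order: Fernhollow, Juniper, Cedarfen, Greywater, Ashgrove
Last habitat: Hollowpine with 78 animals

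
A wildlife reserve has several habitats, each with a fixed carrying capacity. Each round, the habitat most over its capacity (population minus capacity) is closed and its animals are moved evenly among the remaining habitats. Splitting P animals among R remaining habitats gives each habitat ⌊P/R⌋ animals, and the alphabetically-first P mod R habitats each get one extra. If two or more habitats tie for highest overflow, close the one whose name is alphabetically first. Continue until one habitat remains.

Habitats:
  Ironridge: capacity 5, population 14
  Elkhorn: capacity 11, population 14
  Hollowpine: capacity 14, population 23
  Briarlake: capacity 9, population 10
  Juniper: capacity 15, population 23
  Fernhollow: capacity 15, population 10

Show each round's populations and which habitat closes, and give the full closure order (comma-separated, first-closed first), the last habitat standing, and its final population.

Round 1: Briarlake=10 Elkhorn=14 Fernhollow=10 Hollowpine=23 Ironridge=14 Juniper=23 → close Hollowpine (overflow 9)
  23÷5 = 4 each, +1 to first 3
Round 2: Briarlake=15 Elkhorn=19 Fernhollow=15 Ironridge=18 Juniper=27 → close Ironridge (overflow 13)
  18÷4 = 4 each, +1 to first 2
Round 3: Briarlake=20 Elkhorn=24 Fernhollow=19 Juniper=31 → close Juniper (overflow 16)
  31÷3 = 10 each, +1 to first 1
Round 4: Briarlake=31 Elkhorn=34 Fernhollow=29 → close Elkhorn (overflow 23)
  34÷2 = 17 each, +1 to first 0
Round 5: Briarlake=48 Fernhollow=46 → close Briarlake (overflow 39)
  48÷1 = 48 each, +1 to first 0

Closure order: Hollowpine, Ironridge, Juniper, Elkhorn, Briarlake
Last habitat: Fernhollow with 94 animals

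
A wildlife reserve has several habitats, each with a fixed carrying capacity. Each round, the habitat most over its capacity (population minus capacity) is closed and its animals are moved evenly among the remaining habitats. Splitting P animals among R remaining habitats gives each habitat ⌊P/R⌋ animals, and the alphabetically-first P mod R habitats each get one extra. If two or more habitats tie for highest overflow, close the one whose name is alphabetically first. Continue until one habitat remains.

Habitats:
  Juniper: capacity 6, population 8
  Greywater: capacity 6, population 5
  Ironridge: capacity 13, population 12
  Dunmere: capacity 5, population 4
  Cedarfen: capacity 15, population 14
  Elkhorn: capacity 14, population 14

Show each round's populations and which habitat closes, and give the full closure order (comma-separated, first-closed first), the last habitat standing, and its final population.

Closure order: Juniper, Elkhorn, Cedarfen, Dunmere, Greywater
Last habitat: Ironridge with 57 animals

Round 1: Cedarfen=14 Dunmere=4 Elkhorn=14 Greywater=5 Ironridge=12 Juniper=8 → close Juniper (overflow 2)
  8÷5 = 1 each, +1 to first 3
Round 2: Cedarfen=16 Dunmere=6 Elkhorn=16 Greywater=6 Ironridge=13 → close Elkhorn (overflow 2)
  16÷4 = 4 each, +1 to first 0
Round 3: Cedarfen=20 Dunmere=10 Greywater=10 Ironridge=17 → close Cedarfen (overflow 5)
  20÷3 = 6 each, +1 to first 2
Round 4: Dunmere=17 Greywater=17 Ironridge=23 → close Dunmere (overflow 12)
  17÷2 = 8 each, +1 to first 1
Round 5: Greywater=26 Ironridge=31 → close Greywater (overflow 20)
  26÷1 = 26 each, +1 to first 0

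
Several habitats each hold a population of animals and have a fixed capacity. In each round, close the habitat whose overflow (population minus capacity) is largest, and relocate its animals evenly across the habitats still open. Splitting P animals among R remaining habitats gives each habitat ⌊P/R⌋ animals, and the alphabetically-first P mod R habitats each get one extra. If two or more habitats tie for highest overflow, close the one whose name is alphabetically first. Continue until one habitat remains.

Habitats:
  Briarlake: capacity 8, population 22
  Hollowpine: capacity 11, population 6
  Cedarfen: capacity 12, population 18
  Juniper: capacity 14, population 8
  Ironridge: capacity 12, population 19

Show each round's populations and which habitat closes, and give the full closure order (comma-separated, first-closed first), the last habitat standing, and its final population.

Round 1: Briarlake=22 Cedarfen=18 Hollowpine=6 Ironridge=19 Juniper=8 → close Briarlake (overflow 14)
  22÷4 = 5 each, +1 to first 2
Round 2: Cedarfen=24 Hollowpine=12 Ironridge=24 Juniper=13 → close Cedarfen (overflow 12)
  24÷3 = 8 each, +1 to first 0
Round 3: Hollowpine=20 Ironridge=32 Juniper=21 → close Ironridge (overflow 20)
  32÷2 = 16 each, +1 to first 0
Round 4: Hollowpine=36 Juniper=37 → close Hollowpine (overflow 25)
  36÷1 = 36 each, +1 to first 0

Closure order: Briarlake, Cedarfen, Ironridge, Hollowpine
Last habitat: Juniper with 73 animals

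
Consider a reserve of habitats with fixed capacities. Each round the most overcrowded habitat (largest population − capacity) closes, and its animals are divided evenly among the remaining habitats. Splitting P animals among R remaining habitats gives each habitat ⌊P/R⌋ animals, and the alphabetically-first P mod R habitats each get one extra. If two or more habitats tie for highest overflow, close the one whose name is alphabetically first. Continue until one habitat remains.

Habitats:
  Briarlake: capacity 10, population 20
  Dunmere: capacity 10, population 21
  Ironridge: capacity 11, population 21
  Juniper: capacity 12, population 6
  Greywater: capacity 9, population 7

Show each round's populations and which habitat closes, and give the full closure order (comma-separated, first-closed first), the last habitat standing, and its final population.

Round 1: Briarlake=20 Dunmere=21 Greywater=7 Ironridge=21 Juniper=6 → close Dunmere (overflow 11)
  21÷4 = 5 each, +1 to first 1
Round 2: Briarlake=26 Greywater=12 Ironridge=26 Juniper=11 → close Briarlake (overflow 16)
  26÷3 = 8 each, +1 to first 2
Round 3: Greywater=21 Ironridge=35 Juniper=19 → close Ironridge (overflow 24)
  35÷2 = 17 each, +1 to first 1
Round 4: Greywater=39 Juniper=36 → close Greywater (overflow 30)
  39÷1 = 39 each, +1 to first 0

Closure order: Dunmere, Briarlake, Ironridge, Greywater
Last habitat: Juniper with 75 animals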